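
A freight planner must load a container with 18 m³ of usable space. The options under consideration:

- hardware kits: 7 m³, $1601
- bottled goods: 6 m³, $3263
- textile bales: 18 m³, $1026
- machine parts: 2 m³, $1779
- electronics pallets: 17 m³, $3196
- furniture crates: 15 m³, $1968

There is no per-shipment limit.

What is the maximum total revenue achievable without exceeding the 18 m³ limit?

16011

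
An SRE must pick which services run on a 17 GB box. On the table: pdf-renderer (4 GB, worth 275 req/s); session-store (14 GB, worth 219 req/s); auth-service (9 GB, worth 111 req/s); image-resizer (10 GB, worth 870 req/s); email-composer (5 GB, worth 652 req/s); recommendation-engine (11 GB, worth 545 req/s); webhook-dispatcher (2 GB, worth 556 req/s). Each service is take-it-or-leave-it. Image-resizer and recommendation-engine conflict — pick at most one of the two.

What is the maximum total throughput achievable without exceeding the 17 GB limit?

2078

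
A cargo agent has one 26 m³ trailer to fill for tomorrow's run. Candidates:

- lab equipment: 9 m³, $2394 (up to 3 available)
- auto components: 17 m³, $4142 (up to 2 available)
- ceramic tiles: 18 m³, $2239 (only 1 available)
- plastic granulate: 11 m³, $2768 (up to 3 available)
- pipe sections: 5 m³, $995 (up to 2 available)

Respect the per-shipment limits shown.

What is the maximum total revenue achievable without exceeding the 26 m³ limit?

6536

Greedy by ratio would take 2×lab equipment + pipe sections: 23 m³ used, total 5783.
The 14 m³ tied up in lab equipment and pipe sections is better spent on auto components — total rises to 6536 (26 m³).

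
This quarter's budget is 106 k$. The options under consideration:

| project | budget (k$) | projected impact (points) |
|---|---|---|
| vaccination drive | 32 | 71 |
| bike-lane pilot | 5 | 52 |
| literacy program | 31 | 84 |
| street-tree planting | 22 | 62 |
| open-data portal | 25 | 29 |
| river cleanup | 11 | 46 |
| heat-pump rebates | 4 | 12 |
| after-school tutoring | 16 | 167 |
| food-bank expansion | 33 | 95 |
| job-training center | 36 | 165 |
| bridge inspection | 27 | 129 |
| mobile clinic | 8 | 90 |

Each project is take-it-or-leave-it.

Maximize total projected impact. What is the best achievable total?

Ranking by ratio (projected impact/k$): mobile clinic 11.25, after-school tutoring 10.44, bike-lane pilot 10.40, bridge inspection 4.78.
Best packing: bike-lane pilot + river cleanup + after-school tutoring + job-training center + bridge inspection + mobile clinic — 103 k$, 649 total.
Runner-up bike-lane pilot + heat-pump rebates + after-school tutoring + job-training center + bridge inspection + mobile clinic tops out at 615.

649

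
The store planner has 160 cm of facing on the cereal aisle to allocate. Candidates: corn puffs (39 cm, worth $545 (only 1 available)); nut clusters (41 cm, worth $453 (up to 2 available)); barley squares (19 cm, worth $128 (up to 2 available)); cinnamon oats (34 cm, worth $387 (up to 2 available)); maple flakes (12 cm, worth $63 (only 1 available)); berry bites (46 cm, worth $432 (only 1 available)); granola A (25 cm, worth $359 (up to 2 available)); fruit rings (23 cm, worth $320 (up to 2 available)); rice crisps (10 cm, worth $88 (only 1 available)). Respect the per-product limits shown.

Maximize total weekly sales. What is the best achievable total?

2058

A density-first pass picks corn puffs + maple flakes + 2×granola A + 2×fruit rings + rice crisps — 2054 at 157 cm.
The 35 cm tied up in maple flakes and fruit rings is better spent on cinnamon oats — total rises to 2058 (156 cm).
That's the maximum — no swap from here does better than 2058.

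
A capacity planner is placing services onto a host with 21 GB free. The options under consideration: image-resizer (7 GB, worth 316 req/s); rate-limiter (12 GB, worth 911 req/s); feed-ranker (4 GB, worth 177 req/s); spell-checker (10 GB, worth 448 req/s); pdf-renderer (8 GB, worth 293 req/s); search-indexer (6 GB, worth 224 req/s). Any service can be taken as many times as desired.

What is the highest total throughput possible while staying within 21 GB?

1265

By throughput per GB: rate-limiter 75.92, image-resizer 45.14, spell-checker 44.80 lead.
Greedy by ratio would take image-resizer + rate-limiter: 19 GB used, total 1227.
Dropping image-resizer frees 7 GB; slotting in 2×feed-ranker (8 GB) lifts the total to 1265 at 20 GB.
Nothing else within 21 GB beats 1265.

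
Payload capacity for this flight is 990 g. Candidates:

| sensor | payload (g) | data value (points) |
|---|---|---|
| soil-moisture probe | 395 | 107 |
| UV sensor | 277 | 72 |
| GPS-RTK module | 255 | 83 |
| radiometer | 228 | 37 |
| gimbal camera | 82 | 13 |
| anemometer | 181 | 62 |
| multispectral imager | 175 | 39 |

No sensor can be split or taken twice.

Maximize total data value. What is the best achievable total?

By data value per g: anemometer 0.34, GPS-RTK module 0.33, soil-moisture probe 0.27, UV sensor 0.26 lead.
Taking the top-ratio sensors first gives soil-moisture probe + GPS-RTK module + gimbal camera + anemometer for 265 (913 g).
The 395 g tied up in soil-moisture probe is better spent on UV sensor + multispectral imager — total rises to 269 (970 g).
Runner-up soil-moisture probe + GPS-RTK module + gimbal camera + anemometer tops out at 265.

269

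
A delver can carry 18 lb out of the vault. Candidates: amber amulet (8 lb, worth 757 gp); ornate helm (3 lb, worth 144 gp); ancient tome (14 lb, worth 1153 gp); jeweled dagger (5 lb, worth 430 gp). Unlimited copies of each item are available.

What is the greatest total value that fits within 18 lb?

Taking the top-ratio items first gives 2×amber amulet for 1514 (16 lb).
The 8 lb tied up in amber amulet is better spent on 2×jeweled dagger — total rises to 1617 (18 lb).
That's the maximum — no swap from here does better than 1617.

1617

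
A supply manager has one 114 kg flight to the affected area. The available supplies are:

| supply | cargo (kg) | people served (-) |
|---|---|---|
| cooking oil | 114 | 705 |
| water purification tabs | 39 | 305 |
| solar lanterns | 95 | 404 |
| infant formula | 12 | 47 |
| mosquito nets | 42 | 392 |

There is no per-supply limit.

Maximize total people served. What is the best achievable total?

Best packing: 2×infant formula + 2×mosquito nets — 108 kg, 878 total.

878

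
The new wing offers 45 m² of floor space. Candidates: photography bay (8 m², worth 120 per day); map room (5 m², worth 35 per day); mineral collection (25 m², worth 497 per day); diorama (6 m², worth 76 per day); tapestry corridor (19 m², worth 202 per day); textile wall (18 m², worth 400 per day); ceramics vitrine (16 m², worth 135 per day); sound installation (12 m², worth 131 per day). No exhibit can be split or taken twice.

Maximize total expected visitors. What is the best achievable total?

Ranking by ratio (expected visitors/m²): textile wall 22.22, mineral collection 19.88, photography bay 15.00, diorama 12.67.
Taking mineral collection + textile wall: 43 m² used, 897 in expected visitors.
The spare 2 m² is too small for any remaining exhibit, and no exchange beats 897.

897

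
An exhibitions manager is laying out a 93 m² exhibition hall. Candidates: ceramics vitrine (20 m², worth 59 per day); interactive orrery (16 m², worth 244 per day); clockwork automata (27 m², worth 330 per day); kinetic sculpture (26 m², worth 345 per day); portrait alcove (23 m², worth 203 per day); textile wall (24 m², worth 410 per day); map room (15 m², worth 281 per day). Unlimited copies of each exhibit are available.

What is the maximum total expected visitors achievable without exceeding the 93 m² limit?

Density check — map room 18.73, textile wall 17.08, interactive orrery 15.25 are the best per m².
Best packing: 6×map room — 90 m², 1686 total.

1686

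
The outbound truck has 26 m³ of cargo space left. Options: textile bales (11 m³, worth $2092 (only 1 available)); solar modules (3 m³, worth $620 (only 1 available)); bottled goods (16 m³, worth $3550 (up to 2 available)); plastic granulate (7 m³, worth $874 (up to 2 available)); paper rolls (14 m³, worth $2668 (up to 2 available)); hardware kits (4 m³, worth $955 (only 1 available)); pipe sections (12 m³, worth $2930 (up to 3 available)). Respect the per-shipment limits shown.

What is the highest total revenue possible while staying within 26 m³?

2×pipe sections uses 24 of the 26 m³ and totals 5860.
That's the maximum — no swap from here does better than 5860.

5860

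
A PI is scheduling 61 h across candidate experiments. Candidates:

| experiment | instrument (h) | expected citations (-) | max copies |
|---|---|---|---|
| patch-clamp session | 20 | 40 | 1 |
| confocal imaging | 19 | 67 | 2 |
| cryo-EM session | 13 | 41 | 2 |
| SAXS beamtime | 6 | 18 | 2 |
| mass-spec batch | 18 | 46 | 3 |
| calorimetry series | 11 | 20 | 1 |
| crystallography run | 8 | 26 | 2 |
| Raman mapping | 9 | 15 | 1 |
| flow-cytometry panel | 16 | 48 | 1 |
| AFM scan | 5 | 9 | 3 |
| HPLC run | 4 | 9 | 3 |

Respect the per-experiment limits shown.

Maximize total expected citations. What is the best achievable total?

By expected citations per h: confocal imaging 3.53, crystallography run 3.25, cryo-EM session 3.15 lead.
The ratio ordering already packs tightly: 2×confocal imaging + SAXS beamtime + 2×crystallography run, 60 h, 204.

204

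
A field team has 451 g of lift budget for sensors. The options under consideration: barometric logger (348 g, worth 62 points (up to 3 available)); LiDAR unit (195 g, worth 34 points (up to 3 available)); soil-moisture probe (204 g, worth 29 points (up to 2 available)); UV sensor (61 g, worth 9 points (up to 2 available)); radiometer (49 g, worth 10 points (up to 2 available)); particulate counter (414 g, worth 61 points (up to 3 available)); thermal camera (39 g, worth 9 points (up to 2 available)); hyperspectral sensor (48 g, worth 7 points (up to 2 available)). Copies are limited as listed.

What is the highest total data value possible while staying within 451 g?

Ranking by ratio (data value/g): thermal camera 0.23, radiometer 0.20, barometric logger 0.18.
Greedy by ratio would take LiDAR unit + UV sensor + 2×radiometer + 2×thermal camera: 432 g used, total 81.
Replace LiDAR unit and UV sensor and 2×thermal camera with barometric logger: the trade gains 1 net, giving 82 at 446 g.
No other feasible combination exceeds 82.

82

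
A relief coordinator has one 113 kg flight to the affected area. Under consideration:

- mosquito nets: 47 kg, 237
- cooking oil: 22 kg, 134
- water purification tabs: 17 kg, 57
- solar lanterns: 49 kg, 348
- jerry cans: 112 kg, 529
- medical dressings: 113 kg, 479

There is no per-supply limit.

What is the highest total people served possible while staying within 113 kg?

Density check — solar lanterns 7.10, cooking oil 6.09, mosquito nets 5.04, jerry cans 4.72 are the best per kg.
The ratio ordering already packs tightly: 2×solar lanterns, 98 kg, 696.
No other feasible combination exceeds 696.

696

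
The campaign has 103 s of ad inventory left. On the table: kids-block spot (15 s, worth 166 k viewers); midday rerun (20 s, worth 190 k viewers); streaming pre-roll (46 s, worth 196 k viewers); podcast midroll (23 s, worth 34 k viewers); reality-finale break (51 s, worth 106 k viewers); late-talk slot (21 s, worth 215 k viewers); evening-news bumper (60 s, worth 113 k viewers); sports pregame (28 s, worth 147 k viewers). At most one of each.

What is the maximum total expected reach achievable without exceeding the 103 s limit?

767

Filling by ratio: kids-block spot + midday rerun + late-talk slot + sports pregame for 718, with 19 s left unused.
Replace sports pregame with streaming pre-roll: the trade gains 49 net, giving 767 at 102 s.
That's the maximum — no swap from here does better than 767.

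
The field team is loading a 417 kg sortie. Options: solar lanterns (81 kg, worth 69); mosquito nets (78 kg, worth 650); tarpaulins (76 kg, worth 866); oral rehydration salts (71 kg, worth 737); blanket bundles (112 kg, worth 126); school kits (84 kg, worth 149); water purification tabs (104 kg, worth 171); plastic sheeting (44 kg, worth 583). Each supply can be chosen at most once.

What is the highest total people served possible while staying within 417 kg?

Density check — plastic sheeting 13.25, tarpaulins 11.39, oral rehydration salts 10.38, mosquito nets 8.33 are the best per kg.
Filling by ratio: mosquito nets + tarpaulins + oral rehydration salts + school kits + plastic sheeting for 2985, with 64 kg left unused.
Dropping school kits frees 84 kg; slotting in water purification tabs (104 kg) lifts the total to 3007 at 373 kg.

3007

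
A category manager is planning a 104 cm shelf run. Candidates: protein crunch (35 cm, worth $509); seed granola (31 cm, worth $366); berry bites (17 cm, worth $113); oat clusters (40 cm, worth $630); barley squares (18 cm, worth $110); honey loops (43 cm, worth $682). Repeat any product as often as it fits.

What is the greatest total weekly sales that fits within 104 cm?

Ranking by ratio (weekly sales/cm): honey loops 15.86, oat clusters 15.75, protein crunch 14.54, seed granola 11.81.
Berry bites + 2×honey loops uses 103 of the 104 cm and totals 1477.
No other feasible combination exceeds 1477.

1477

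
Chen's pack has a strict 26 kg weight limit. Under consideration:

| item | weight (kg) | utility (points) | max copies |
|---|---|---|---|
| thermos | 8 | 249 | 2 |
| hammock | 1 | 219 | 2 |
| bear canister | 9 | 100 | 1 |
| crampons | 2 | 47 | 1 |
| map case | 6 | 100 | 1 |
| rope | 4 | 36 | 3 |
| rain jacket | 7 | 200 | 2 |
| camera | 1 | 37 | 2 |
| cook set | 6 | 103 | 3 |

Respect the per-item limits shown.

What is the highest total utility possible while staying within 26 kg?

A density-first pass picks 2×thermos + 2×hammock + crampons + rope + 2×camera — 1093 at 26 kg.
Replace crampons and rope and camera with rain jacket: the trade gains 80 net, giving 1173 at 26 kg.
Every other selection either busts 26 kg or exceeds an availability limit or fails to beat 1173.

1173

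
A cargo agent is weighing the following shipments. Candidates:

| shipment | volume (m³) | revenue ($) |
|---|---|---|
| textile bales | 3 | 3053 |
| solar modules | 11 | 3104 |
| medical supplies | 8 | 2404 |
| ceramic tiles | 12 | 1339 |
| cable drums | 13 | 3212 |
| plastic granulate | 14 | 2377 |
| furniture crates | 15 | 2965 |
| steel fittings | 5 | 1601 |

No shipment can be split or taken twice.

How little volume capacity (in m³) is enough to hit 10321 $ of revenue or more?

32

Look for the lowest-volume combination reaching 10321.
textile bales + solar modules + cable drums + steel fittings: 10970 revenue at 32 m³.
Below 32 m³ the best achievable stays under 10321.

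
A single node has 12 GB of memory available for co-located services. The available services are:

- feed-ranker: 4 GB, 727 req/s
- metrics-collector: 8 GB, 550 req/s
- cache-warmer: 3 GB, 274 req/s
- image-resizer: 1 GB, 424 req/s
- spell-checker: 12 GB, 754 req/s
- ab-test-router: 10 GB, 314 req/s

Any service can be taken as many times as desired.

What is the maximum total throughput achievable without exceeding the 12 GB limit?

12×image-resizer uses 12 of the 12 GB and totals 5088.
That's the maximum — no swap from here does better than 5088.

5088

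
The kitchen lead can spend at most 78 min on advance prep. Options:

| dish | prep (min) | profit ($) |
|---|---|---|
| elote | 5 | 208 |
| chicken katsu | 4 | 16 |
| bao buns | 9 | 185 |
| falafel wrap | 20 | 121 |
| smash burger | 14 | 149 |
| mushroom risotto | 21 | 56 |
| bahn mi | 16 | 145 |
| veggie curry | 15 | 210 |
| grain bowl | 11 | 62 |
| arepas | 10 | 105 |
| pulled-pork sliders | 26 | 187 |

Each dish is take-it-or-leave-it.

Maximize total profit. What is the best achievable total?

Ranking by ratio (profit/min): elote 41.60, bao buns 20.56, veggie curry 14.00, smash burger 10.64.
The ratio ordering already packs tightly: elote + chicken katsu + bao buns + smash burger + bahn mi + veggie curry + arepas, 73 min, 1018.

1018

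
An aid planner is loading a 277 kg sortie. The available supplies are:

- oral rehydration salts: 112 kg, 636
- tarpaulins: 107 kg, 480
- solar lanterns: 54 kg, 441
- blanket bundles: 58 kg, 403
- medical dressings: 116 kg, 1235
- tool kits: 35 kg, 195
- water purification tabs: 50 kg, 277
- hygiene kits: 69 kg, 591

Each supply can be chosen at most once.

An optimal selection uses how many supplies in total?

4

The maximum people served within 277 kg is 2462.
One optimal bundle: solar lanterns + medical dressings + tool kits + hygiene kits (274 kg).
Every optimal selection uses 4 supplies.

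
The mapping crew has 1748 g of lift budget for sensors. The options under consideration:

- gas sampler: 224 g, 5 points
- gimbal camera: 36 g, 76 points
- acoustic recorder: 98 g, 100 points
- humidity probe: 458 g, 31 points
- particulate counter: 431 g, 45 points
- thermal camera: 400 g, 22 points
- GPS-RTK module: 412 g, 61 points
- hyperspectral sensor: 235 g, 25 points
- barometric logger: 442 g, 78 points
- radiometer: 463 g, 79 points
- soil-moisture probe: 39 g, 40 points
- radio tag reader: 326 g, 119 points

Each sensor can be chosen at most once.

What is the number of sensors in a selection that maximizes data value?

7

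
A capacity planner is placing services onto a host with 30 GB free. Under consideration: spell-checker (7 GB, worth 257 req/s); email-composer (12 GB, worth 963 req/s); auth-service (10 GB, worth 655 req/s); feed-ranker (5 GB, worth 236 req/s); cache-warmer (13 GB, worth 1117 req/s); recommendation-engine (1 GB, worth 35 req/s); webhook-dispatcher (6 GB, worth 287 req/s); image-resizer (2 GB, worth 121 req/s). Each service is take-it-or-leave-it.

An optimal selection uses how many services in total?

The maximum throughput within 30 GB is 2316.
email-composer + feed-ranker + cache-warmer hits 2316 at 30 GB.
All optima have 3 services.

3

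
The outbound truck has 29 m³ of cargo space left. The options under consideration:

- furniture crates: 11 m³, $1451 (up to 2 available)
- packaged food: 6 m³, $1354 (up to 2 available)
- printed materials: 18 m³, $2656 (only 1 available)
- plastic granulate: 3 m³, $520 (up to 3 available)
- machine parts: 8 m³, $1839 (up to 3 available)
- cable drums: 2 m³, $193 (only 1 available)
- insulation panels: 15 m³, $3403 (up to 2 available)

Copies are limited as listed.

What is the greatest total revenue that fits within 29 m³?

By revenue per m³: machine parts 229.88, insulation panels 226.87, packaged food 225.67, plastic granulate 173.33 lead.
A density-first pass picks plastic granulate + 3×machine parts + cable drums — 6230 at 29 m³.
But packaged food + machine parts + insulation panels fits in 29 m³ and reaches 6596.
Nothing else within 29 m³ beats 6596.

6596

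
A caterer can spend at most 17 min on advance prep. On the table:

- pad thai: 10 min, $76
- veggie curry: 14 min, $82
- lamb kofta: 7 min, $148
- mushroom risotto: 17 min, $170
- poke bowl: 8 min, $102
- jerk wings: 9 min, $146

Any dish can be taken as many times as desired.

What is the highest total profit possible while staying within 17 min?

296

Ranking by ratio (profit/min): lamb kofta 21.14, jerk wings 16.22, poke bowl 12.75.
The ratio ordering already packs tightly: 2×lamb kofta, 14 min, 296.
The spare 3 min is too small for any remaining dish, and no exchange beats 296.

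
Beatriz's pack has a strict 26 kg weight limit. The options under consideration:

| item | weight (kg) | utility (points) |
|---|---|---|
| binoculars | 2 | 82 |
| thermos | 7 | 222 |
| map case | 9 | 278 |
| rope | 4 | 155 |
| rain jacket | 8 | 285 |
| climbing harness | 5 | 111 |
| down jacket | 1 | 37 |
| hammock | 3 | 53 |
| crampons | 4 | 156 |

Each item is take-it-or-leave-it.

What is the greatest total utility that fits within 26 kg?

937

Density check — binoculars 41.00, crampons 39.00, rope 38.75 are the best per kg.
Best packing: binoculars + thermos + rope + rain jacket + down jacket + crampons — 26 kg, 937 total.
Next best is map case + rope + rain jacket + down jacket + crampons at 911 (26 kg) — short by 26.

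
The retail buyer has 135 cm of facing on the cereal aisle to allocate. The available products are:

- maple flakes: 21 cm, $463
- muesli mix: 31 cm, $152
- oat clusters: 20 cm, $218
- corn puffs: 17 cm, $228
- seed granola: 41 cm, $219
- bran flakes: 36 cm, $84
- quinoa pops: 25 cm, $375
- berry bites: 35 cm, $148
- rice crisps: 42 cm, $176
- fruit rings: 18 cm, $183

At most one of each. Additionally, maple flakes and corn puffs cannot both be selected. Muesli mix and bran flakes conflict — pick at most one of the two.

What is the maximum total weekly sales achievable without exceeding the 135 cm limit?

1458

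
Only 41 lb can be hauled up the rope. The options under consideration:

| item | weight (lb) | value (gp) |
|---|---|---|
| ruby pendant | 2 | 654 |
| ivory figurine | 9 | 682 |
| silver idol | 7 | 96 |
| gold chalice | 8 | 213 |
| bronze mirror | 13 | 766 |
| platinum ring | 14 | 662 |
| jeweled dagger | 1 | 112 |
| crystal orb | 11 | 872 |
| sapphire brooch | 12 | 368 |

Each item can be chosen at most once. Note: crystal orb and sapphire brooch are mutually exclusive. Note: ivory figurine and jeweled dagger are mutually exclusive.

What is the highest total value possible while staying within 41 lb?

3066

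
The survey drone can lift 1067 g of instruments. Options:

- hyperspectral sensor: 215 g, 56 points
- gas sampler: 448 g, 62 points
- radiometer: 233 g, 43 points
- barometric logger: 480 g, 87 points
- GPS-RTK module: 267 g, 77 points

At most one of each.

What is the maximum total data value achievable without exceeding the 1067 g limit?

By data value per g: GPS-RTK module 0.29, hyperspectral sensor 0.26, radiometer 0.18 lead.
Greedy by ratio would take hyperspectral sensor + radiometer + GPS-RTK module: 715 g used, total 176.
Dropping radiometer frees 233 g; slotting in barometric logger (480 g) lifts the total to 220 at 962 g.
Runner-up radiometer + barometric logger + GPS-RTK module tops out at 207.

220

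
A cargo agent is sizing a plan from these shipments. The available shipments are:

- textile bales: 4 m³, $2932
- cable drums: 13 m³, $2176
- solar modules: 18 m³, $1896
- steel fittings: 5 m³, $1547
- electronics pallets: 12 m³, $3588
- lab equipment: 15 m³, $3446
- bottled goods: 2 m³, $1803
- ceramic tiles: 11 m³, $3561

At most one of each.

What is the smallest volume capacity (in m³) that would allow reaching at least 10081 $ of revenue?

Minimise m³ subject to total revenue ≥ 10081.
textile bales + electronics pallets + ceramic tiles reaches 10081 using 27 m³.
Any bundle with less than 27 m³ falls short of 10081.

27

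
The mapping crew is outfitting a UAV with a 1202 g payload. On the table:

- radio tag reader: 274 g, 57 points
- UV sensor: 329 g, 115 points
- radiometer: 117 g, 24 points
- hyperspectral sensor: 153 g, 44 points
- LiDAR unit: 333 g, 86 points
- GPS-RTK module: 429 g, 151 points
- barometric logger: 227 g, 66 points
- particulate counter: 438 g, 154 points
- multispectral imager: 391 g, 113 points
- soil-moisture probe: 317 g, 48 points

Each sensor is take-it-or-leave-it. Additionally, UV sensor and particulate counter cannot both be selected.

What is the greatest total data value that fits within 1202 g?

391

Taking LiDAR unit + GPS-RTK module + particulate counter: 1200 g used, 391 in data value.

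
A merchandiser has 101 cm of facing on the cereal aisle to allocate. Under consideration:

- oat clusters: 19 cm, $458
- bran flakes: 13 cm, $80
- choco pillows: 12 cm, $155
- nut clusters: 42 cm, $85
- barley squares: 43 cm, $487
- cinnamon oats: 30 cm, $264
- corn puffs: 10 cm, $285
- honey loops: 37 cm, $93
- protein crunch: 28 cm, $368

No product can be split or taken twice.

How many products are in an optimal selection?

4

Optimal total is 1598.
oat clusters + barley squares + corn puffs + protein crunch hits 1598 at 100 cm.
All optima have 4 products.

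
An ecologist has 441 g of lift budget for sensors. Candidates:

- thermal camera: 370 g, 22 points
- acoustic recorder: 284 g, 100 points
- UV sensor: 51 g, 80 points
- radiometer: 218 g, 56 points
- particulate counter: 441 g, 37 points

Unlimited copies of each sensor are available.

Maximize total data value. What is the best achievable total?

8×UV sensor uses 408 of the 441 g and totals 640.

640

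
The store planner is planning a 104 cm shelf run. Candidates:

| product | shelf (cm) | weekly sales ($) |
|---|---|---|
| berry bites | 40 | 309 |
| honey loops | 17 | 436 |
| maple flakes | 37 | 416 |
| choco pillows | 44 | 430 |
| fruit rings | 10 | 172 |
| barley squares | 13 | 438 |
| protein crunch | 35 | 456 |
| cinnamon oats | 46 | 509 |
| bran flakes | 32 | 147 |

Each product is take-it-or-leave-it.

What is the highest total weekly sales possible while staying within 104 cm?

1746

Greedy by ratio would take honey loops + fruit rings + barley squares + protein crunch: 75 cm used, total 1502.
Dropping fruit rings frees 10 cm; slotting in maple flakes (37 cm) lifts the total to 1746 at 102 cm.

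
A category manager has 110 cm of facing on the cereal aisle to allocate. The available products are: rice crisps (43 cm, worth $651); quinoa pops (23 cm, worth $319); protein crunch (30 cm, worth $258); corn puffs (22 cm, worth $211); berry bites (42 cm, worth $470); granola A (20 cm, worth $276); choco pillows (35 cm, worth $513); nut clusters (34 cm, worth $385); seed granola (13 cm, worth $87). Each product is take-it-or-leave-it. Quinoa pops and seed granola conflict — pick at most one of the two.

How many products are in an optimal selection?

3

The maximum weekly sales within 110 cm is 1483.
rice crisps + quinoa pops + choco pillows hits 1483 at 101 cm.
Every optimal selection uses 3 products.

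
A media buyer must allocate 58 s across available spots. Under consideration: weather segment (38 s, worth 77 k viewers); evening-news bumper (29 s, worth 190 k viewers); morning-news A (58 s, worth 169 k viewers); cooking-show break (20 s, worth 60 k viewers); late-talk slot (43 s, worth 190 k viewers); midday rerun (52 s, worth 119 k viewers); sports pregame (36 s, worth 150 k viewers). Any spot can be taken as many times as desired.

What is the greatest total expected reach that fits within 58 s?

380

Ranking by ratio (expected reach/s): evening-news bumper 6.55, late-talk slot 4.42, sports pregame 4.17.
Best packing: 2×evening-news bumper — 58 s, 380 total.
That's the maximum — no swap from here does better than 380.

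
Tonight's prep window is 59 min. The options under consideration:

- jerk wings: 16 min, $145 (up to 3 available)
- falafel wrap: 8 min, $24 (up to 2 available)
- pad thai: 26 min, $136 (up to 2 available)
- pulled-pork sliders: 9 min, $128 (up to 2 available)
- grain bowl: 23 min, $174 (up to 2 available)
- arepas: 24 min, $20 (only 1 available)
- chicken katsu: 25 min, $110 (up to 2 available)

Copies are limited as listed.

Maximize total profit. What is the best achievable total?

Filling by ratio: 2×jerk wings + falafel wrap + 2×pulled-pork sliders for 570, with 1 min left unused.
Replace jerk wings and falafel wrap with grain bowl: the trade gains 5 net, giving 575 at 57 min.

575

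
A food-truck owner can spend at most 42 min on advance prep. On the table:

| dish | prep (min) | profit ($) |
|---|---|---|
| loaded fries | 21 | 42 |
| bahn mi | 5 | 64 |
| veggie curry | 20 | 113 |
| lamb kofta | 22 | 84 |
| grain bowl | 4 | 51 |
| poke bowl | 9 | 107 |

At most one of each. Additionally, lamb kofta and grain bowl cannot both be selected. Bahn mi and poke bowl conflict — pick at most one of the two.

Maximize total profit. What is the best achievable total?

Taking veggie curry + grain bowl + poke bowl: 33 min used, 271 in profit.
The closest alternative, bahn mi + veggie curry + grain bowl, reaches only 228.

271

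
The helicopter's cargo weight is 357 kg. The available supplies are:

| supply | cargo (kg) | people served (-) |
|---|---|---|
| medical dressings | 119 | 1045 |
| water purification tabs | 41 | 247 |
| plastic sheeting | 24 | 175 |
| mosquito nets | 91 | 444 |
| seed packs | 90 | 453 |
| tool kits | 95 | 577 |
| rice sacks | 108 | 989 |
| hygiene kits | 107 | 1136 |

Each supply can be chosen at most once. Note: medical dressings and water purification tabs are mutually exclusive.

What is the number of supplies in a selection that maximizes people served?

The maximum people served within 357 kg is 3170.
medical dressings + rice sacks + hygiene kits hits 3170 at 334 kg.
Every optimal selection uses 3 supplies.

3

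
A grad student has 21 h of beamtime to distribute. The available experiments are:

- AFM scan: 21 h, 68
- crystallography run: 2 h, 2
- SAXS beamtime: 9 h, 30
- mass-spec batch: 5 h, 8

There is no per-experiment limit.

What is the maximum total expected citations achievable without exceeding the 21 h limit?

Greedy by ratio would take crystallography run + 2×SAXS beamtime: 20 h used, total 62.
Dropping crystallography run and 2×SAXS beamtime frees 20 h; slotting in AFM scan (21 h) lifts the total to 68 at 21 h.

68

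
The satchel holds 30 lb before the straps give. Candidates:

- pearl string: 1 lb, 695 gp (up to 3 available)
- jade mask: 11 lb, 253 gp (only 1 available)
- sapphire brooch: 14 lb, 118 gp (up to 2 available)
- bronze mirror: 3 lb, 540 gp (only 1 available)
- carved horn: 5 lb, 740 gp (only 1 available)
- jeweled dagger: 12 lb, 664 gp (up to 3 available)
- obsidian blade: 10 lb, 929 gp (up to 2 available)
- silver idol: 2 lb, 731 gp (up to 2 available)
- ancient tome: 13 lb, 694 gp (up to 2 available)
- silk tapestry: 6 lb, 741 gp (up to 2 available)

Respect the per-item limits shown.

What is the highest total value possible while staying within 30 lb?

6309

Ranking by ratio (value/lb): pearl string 695.00, silver idol 365.50, bronze mirror 180.00, carved horn 148.00.
The ratio ordering already packs tightly: 3×pearl string + bronze mirror + carved horn + 2×silver idol + 2×silk tapestry, 27 lb, 6309.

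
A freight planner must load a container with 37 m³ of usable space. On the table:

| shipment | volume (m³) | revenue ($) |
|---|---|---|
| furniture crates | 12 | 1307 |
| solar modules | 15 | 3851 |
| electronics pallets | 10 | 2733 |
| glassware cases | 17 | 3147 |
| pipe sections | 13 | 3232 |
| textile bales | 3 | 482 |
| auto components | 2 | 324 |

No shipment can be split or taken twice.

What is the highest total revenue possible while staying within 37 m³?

7891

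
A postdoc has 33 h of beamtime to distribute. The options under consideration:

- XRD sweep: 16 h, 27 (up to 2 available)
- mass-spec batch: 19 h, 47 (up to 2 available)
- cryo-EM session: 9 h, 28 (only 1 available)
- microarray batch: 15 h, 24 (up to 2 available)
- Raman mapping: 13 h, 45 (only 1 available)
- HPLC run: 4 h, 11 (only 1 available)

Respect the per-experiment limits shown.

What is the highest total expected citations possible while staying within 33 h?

92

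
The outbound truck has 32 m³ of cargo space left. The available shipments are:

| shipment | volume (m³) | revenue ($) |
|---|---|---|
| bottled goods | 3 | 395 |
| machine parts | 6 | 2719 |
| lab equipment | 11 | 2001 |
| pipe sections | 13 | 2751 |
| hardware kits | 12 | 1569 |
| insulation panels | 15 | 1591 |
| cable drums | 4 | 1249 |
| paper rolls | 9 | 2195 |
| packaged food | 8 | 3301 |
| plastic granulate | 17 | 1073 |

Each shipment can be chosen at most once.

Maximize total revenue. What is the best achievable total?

Density check — machine parts 453.17, packaged food 412.62, cable drums 312.25 are the best per m³.
Greedy by ratio would take bottled goods + machine parts + cable drums + paper rolls + packaged food: 30 m³ used, total 9859.
The 12 m³ tied up in bottled goods and paper rolls is better spent on pipe sections — total rises to 10020 (31 m³).
No other feasible combination exceeds 10020.

10020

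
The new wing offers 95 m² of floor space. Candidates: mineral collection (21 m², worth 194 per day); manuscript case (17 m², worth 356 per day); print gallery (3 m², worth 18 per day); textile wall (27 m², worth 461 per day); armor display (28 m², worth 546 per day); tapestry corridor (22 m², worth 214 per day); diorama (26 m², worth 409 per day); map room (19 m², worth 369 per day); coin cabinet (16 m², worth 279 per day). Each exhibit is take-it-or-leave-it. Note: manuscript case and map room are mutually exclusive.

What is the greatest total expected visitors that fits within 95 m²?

Best packing: print gallery + textile wall + armor display + map room + coin cabinet — 93 m², 1673 total.

1673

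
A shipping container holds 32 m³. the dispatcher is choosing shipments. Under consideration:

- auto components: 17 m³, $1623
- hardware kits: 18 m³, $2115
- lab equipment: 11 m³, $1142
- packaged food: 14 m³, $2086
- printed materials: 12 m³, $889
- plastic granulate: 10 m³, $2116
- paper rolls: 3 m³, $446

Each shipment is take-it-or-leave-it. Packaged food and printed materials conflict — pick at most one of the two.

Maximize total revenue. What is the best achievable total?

4677

Filling by ratio: packaged food + plastic granulate + paper rolls for 4648, with 5 m³ left unused.
Dropping packaged food frees 14 m³; slotting in hardware kits (18 m³) lifts the total to 4677 at 31 m³.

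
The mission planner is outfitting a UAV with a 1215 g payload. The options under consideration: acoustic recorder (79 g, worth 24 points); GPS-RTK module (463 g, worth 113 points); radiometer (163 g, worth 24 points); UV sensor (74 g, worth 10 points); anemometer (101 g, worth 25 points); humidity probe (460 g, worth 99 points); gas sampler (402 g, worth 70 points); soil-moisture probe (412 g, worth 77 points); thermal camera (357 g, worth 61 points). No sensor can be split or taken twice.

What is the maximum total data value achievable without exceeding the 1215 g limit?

271

By data value per g: acoustic recorder 0.30, anemometer 0.25, GPS-RTK module 0.24, humidity probe 0.22 lead.
The ratio ordering already packs tightly: acoustic recorder + GPS-RTK module + UV sensor + anemometer + humidity probe, 1177 g, 271.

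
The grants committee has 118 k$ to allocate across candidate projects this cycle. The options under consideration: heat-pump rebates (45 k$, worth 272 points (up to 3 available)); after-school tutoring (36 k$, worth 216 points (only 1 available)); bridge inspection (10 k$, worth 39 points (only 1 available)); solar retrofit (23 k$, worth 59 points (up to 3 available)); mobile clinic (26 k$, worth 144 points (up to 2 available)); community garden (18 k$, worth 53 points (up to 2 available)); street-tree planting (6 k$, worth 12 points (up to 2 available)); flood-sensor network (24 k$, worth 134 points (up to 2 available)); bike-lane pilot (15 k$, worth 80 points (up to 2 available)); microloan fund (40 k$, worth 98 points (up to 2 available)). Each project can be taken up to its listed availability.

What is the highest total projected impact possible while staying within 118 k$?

A density-first pass picks 2×heat-pump rebates + flood-sensor network — 678 at 114 k$.
The 24 k$ tied up in flood-sensor network is better spent on mobile clinic — total rises to 688 (116 k$).
Nothing else within 118 k$ beats 688.

688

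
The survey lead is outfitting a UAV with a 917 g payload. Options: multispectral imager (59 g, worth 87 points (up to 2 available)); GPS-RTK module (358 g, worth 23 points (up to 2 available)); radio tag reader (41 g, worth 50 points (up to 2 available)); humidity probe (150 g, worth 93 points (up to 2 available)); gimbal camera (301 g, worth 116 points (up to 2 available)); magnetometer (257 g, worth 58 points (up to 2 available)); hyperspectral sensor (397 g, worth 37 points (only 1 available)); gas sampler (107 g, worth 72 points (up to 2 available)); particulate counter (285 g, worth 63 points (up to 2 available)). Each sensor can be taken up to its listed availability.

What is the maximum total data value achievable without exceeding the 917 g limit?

648

Filling by ratio: 2×multispectral imager + 2×radio tag reader + 2×humidity probe + 2×gas sampler for 604, with 203 g left unused.
Replace gas sampler with gimbal camera: the trade gains 44 net, giving 648 at 908 g.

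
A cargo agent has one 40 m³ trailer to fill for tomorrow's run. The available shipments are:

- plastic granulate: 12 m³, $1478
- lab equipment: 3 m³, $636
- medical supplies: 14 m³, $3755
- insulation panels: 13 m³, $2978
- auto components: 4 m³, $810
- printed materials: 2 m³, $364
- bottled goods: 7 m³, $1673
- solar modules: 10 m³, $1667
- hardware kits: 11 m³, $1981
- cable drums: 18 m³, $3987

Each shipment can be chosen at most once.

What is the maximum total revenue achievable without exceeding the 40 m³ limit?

9580

Density check — medical supplies 268.21, bottled goods 239.00, insulation panels 229.08 are the best per m³.
Greedy by ratio would take lab equipment + medical supplies + insulation panels + printed materials + bottled goods: 39 m³ used, total 9406.
Replace lab equipment with auto components: the trade gains 174 net, giving 9580 at 40 m³.
That's the maximum — no swap from here does better than 9580.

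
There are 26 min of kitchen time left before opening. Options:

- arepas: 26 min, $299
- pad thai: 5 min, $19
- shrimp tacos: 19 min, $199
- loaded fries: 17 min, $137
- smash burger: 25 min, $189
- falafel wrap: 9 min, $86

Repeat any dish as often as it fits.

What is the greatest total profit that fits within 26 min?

299

Density check — arepas 11.50, shrimp tacos 10.47, falafel wrap 9.56 are the best per min.
Best packing: arepas — 26 min, 299 total.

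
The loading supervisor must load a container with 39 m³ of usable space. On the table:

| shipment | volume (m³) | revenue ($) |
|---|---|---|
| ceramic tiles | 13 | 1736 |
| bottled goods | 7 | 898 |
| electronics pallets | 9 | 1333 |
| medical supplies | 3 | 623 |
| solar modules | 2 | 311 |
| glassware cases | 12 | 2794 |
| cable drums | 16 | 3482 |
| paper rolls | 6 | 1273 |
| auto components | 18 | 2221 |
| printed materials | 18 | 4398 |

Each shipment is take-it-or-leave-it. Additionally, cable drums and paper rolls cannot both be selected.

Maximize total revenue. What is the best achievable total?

9088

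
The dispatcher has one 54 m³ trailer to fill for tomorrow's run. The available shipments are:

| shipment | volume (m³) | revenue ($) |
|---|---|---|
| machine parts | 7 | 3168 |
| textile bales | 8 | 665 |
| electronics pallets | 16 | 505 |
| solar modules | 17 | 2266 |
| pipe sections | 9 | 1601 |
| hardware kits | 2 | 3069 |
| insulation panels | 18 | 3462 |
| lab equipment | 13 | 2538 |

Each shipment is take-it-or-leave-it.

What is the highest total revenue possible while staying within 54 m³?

Density check — hardware kits 1534.50, machine parts 452.57, lab equipment 195.23, insulation panels 192.33 are the best per m³.
Machine parts + pipe sections + hardware kits + insulation panels + lab equipment uses 49 of the 54 m³ and totals 13838.
Runner-up machine parts + solar modules + pipe sections + hardware kits + insulation panels tops out at 13566.

13838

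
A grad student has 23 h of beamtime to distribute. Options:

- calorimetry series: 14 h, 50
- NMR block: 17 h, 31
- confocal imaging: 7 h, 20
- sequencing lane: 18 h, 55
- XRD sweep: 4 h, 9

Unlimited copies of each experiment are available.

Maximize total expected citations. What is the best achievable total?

Ranking by ratio (expected citations/h): calorimetry series 3.57, sequencing lane 3.06, confocal imaging 2.86.
Taking calorimetry series + confocal imaging: 21 h used, 70 in expected citations.

70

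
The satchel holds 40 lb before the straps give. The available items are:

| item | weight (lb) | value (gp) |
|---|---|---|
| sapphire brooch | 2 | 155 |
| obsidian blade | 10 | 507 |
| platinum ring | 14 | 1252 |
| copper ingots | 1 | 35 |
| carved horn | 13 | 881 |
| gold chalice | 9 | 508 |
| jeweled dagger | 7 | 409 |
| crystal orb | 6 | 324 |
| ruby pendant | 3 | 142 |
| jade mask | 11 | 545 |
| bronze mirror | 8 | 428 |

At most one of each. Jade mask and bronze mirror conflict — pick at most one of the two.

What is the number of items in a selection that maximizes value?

6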